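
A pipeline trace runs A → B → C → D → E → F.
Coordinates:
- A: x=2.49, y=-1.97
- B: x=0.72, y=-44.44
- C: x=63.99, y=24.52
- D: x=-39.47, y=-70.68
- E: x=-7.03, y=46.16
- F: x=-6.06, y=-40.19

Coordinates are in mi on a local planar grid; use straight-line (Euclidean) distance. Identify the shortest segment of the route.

A–B

Leg distances:
A→B: 42.5 mi
B→C: 93.6 mi
C→D: 140.6 mi
D→E: 121.3 mi
E→F: 86.4 mi
The shortest leg is A–B at 42.5 mi.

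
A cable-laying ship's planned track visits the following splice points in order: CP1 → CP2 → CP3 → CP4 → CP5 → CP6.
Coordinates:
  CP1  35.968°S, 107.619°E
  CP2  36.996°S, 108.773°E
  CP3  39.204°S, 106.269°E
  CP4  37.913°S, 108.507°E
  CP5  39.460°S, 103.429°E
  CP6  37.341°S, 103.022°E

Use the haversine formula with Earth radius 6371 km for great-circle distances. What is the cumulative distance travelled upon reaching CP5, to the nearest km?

Leg distances:
CP1→CP2: 154.0 km  (cumulative 154.0 km)
CP2→CP3: 329.0 km  (cumulative 483.0 km)
CP3→CP4: 241.8 km  (cumulative 724.8 km)
CP4→CP5: 473.0 km  (cumulative 1197.9 km)
Cumulative distance at CP5 ≈ 1198 km.

1198 km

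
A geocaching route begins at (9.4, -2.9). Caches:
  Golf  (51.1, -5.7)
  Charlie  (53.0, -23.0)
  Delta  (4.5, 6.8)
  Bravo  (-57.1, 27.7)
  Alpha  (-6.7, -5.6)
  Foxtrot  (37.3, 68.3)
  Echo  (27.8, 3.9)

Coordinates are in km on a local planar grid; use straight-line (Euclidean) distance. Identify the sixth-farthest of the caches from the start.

Alpha

Distances from the start ((9.4, -2.9)):
Foxtrot: 76.5 km
Bravo: 73.2 km
Charlie: 48.0 km
Golf: 41.8 km
Echo: 19.6 km
Alpha: 16.3 km
Delta: 10.9 km
The sixth-farthest is Alpha at 16.3 km.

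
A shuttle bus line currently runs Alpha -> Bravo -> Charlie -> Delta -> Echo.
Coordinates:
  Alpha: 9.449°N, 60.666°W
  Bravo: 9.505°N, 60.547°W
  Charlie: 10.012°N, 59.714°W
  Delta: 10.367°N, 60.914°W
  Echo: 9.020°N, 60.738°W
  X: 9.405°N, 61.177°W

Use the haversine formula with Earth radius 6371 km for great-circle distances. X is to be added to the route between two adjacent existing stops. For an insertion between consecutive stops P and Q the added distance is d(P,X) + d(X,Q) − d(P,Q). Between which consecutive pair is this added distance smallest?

Added distance for inserting X between each consecutive pair:
Alpha–Bravo: 111.8 km
Bravo–Charlie: 136.7 km
Charlie–Delta: 147.6 km
Delta–Echo: 24.2 km
Smallest added distance is 24.2 km, inserting between Delta and Echo.

between Delta and Echo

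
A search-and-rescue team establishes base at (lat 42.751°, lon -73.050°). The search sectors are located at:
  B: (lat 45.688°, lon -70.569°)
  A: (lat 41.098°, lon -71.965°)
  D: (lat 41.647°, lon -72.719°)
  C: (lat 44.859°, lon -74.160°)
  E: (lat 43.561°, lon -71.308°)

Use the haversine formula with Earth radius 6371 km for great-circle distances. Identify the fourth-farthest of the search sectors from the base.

E

Distance to each, sorted:
B: 381.7 km
C: 250.7 km
A: 204.5 km
E: 167.6 km
D: 125.8 km
The fourth-farthest is E at 167.6 km.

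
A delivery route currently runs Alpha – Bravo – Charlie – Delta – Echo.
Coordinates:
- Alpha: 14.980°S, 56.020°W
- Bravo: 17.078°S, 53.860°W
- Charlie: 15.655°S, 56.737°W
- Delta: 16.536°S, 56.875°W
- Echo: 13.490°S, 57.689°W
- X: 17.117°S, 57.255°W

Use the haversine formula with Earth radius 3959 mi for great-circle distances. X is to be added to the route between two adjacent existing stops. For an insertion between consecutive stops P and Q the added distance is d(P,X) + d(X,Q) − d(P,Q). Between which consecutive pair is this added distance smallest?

Added distance for inserting X between each consecutive pair:
Alpha–Bravo: 189.2 mi
Bravo–Charlie: 116.3 mi
Charlie–Delta: 92.5 mi
Delta–Echo: 82.3 mi
Smallest added distance is 82.3 mi, inserting between Delta and Echo.

between Delta and Echo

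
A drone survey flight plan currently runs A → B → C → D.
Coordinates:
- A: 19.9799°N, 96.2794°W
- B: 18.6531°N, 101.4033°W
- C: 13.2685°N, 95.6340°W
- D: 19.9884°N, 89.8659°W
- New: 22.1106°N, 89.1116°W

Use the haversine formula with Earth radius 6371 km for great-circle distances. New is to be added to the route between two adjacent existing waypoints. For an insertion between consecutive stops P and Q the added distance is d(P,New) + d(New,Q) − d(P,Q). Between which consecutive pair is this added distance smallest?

Added distance for inserting New between each consecutive pair:
A–B: 1560.1 km
B–C: 1678.9 km
C–D: 482.6 km
Smallest added distance is 482.6 km, inserting between C and D.

between C and D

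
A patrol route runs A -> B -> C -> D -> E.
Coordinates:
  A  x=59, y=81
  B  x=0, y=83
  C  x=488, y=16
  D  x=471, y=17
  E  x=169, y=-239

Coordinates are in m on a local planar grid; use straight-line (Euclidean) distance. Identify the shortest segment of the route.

C–D

Leg distances:
A→B: 59.0 m
B→C: 492.6 m
C→D: 17.0 m
D→E: 395.9 m
The shortest leg is C–D at 17.0 m.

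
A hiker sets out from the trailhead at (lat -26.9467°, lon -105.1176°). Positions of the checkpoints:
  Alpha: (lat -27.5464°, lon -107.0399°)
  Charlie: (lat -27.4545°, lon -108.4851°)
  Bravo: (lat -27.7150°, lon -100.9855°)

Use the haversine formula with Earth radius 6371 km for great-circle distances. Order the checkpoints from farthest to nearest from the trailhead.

Distances from the trailhead:
Bravo (lat -27.7150°, lon -100.9855°): 417.0 km
Charlie (lat -27.4545°, lon -108.4851°): 337.8 km
Alpha (lat -27.5464°, lon -107.0399°): 201.4 km

Bravo, Charlie, Alpha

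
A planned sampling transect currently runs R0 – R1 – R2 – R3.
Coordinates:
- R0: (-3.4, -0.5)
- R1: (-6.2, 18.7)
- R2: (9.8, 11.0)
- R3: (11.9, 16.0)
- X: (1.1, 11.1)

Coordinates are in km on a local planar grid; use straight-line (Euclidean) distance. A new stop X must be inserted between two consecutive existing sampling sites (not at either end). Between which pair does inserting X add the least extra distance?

between R1 and R2

Added distance for inserting X between each consecutive pair:
R0–R1: 3.6 km
R1–R2: 1.5 km
R2–R3: 15.1 km
Smallest added distance is 1.5 km, inserting between R1 and R2.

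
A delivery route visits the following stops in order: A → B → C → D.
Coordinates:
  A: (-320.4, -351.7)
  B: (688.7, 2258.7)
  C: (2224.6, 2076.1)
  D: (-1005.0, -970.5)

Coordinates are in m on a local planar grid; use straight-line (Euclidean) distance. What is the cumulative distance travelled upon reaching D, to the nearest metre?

8785 m

Leg distances:
A→B: 2798.7 m  (cumulative 2798.7 m)
B→C: 1546.7 m  (cumulative 4345.4 m)
C→D: 4439.8 m  (cumulative 8785.2 m)
Cumulative distance at D ≈ 8785 m.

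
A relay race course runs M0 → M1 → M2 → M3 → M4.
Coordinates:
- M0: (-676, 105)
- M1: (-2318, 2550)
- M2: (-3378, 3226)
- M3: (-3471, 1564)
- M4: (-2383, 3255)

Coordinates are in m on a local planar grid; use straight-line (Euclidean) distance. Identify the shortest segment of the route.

Leg distances:
M0→M1: 2945.2 m
M1→M2: 1257.2 m
M2→M3: 1664.6 m
M3→M4: 2010.8 m
The shortest leg is M1–M2 at 1257.2 m.

M1–M2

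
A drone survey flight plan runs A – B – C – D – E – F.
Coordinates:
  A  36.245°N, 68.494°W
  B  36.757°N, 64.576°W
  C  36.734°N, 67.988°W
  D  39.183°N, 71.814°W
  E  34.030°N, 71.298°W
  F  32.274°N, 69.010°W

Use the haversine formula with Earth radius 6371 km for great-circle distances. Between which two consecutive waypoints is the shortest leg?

Leg distances:
A→B: 354.8 km
B→C: 304.0 km
C→D: 432.0 km
D→E: 574.8 km
E→F: 288.9 km
The shortest leg is E–F at 288.9 km.

E–F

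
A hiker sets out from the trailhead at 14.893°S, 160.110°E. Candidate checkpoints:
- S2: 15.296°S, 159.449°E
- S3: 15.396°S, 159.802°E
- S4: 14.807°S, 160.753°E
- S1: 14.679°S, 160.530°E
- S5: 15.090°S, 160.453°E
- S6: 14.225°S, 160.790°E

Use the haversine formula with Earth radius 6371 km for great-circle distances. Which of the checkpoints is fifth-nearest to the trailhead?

S2

Distance to each, sorted:
S5: 42.9 km
S1: 51.0 km
S3: 65.0 km
S4: 69.8 km
S2: 83.9 km
S6: 104.3 km
The fifth-nearest is S2 at 83.9 km.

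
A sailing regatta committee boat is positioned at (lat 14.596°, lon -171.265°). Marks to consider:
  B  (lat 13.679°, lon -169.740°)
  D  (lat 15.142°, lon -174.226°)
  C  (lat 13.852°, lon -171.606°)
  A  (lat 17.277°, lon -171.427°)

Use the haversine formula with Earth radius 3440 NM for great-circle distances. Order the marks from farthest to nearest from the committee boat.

D, A, B, C

Distance from the committee boat at (lat 14.596°, lon -171.265°) to each:
D (lat 15.142°, lon -174.226°): 174.9 NM
A (lat 17.277°, lon -171.427°): 161.2 NM
B (lat 13.679°, lon -169.740°): 104.5 NM
C (lat 13.852°, lon -171.606°): 48.9 NM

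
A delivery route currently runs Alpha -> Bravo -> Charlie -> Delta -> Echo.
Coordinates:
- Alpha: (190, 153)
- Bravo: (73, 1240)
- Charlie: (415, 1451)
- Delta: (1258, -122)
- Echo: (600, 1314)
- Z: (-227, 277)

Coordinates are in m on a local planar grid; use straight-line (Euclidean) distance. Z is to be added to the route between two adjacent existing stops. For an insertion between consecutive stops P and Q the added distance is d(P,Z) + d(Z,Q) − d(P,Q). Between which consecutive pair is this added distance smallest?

between Alpha and Bravo

Added distance for inserting Z between each consecutive pair:
Alpha–Bravo: 350.4 m
Bravo–Charlie: 1944.9 m
Charlie–Delta: 1091.1 m
Delta–Echo: 1284.5 m
Smallest added distance is 350.4 m, inserting between Alpha and Bravo.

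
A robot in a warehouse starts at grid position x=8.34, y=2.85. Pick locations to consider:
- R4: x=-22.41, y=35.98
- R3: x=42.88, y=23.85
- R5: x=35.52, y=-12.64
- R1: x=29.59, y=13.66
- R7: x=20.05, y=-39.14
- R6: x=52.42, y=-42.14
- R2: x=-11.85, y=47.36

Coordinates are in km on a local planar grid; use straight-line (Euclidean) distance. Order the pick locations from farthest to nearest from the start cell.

R6, R2, R4, R7, R3, R5, R1

Distances from the start cell:
R6 x=52.42, y=-42.14: 63.0 km
R2 x=-11.85, y=47.36: 48.9 km
R4 x=-22.41, y=35.98: 45.2 km
R7 x=20.05, y=-39.14: 43.6 km
R3 x=42.88, y=23.85: 40.4 km
R5 x=35.52, y=-12.64: 31.3 km
R1 x=29.59, y=13.66: 23.8 km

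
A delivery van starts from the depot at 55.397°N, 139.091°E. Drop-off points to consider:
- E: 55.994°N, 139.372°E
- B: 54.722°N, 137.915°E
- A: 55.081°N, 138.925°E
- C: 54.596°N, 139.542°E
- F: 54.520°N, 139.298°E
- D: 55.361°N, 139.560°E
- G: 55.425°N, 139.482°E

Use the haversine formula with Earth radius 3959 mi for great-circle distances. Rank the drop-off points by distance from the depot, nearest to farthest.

G, D, A, E, C, F, B

Computing each great-circle distance from 55.397°N, 139.091°E:
G 55.425°N, 139.482°E: 15.5 mi
D 55.361°N, 139.560°E: 18.6 mi
A 55.081°N, 138.925°E: 22.8 mi
E 55.994°N, 139.372°E: 42.7 mi
C 54.596°N, 139.542°E: 58.2 mi
F 54.520°N, 139.298°E: 61.2 mi
B 54.722°N, 137.915°E: 65.9 mi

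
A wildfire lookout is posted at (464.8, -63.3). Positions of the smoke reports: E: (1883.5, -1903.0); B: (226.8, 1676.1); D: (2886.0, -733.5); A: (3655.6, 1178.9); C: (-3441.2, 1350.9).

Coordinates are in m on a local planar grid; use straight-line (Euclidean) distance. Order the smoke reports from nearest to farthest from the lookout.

Distances from the lookout:
B (226.8, 1676.1): 1755.6 m
E (1883.5, -1903.0): 2323.2 m
D (2886.0, -733.5): 2512.2 m
A (3655.6, 1178.9): 3424.1 m
C (-3441.2, 1350.9): 4154.1 m

B, E, D, A, C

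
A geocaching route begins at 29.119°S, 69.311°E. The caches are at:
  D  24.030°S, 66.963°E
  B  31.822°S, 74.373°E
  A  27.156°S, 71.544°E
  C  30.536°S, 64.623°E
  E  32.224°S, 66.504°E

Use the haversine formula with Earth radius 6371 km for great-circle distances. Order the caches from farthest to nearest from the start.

Distances from the start:
D 24.030°S, 66.963°E: 612.1 km
B 31.822°S, 74.373°E: 570.6 km
C 30.536°S, 64.623°E: 478.8 km
E 32.224°S, 66.504°E: 437.3 km
A 27.156°S, 71.544°E: 309.2 km

D, B, C, E, A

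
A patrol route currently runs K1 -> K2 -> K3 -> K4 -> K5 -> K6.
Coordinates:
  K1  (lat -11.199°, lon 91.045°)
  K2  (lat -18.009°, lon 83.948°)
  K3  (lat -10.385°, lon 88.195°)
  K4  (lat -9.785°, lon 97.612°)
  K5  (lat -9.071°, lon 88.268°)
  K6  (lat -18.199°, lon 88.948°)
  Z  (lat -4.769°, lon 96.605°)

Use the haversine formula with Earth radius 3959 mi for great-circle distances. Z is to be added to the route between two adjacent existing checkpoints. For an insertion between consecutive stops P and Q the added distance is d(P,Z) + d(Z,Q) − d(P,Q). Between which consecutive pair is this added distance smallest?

between K4 and K5

Added distance for inserting Z between each consecutive pair:
K1–K2: 1169.0 mi
K2–K3: 1348.0 mi
K3–K4: 405.8 mi
K4–K5: 359.0 mi
K5–K6: 1074.4 mi
Smallest added distance is 359.0 mi, inserting between K4 and K5.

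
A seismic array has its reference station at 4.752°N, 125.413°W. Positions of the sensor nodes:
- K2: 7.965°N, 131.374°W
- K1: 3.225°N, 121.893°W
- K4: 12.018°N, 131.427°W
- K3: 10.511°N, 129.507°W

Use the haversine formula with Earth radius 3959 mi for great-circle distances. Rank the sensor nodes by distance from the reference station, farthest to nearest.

K4, K3, K2, K1

Distances from the reference station:
K4 12.018°N, 131.427°W: 648.7 mi
K3 10.511°N, 129.507°W: 486.7 mi
K2 7.965°N, 131.374°W: 465.6 mi
K1 3.225°N, 121.893°W: 264.6 mi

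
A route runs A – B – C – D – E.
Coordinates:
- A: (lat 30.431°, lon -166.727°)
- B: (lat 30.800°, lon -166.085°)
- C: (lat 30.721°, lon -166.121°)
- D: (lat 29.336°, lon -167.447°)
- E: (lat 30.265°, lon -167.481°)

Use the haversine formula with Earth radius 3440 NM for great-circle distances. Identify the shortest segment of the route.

B–C

Leg distances:
A→B: 39.9 NM
B→C: 5.1 NM
C→D: 108.0 NM
D→E: 55.8 NM
The shortest leg is B–C at 5.1 NM.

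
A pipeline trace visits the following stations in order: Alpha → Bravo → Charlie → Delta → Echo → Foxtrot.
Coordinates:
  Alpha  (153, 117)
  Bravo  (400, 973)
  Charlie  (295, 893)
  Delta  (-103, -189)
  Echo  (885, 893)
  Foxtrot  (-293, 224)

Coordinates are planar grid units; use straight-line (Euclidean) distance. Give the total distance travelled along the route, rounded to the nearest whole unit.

Leg distances:
Alpha→Bravo: 890.9  (cumulative 890.9)
Bravo→Charlie: 132.0  (cumulative 1022.9)
Charlie→Delta: 1152.9  (cumulative 2175.8)
Delta→Echo: 1465.2  (cumulative 3641.0)
Echo→Foxtrot: 1354.7  (cumulative 4995.7)
Total route length ≈ 4996.

4996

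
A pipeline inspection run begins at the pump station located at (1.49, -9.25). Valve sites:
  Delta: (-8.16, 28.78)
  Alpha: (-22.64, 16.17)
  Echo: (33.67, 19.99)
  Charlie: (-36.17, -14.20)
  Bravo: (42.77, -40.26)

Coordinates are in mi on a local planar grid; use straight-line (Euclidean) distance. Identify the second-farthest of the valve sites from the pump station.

Distance to each, sorted:
Bravo: 51.6 mi
Echo: 43.5 mi
Delta: 39.2 mi
Charlie: 38.0 mi
Alpha: 35.0 mi
The second-farthest is Echo at 43.5 mi.

Echo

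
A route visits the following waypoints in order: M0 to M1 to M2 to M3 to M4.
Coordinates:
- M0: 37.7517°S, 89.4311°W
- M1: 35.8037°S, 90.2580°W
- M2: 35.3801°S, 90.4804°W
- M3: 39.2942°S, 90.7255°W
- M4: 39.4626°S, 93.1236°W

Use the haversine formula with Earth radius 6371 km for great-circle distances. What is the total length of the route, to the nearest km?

Leg distances:
M0→M1: 228.8 km  (cumulative 228.8 km)
M1→M2: 51.2 km  (cumulative 280.0 km)
M2→M3: 435.8 km  (cumulative 715.8 km)
M3→M4: 207.0 km  (cumulative 922.7 km)
Total route length ≈ 923 km.

923 km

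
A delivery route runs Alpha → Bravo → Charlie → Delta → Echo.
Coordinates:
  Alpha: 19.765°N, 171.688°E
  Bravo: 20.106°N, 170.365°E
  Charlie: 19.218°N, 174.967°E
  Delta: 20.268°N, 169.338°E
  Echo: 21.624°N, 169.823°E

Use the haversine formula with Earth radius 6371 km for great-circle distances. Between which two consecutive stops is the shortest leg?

Leg distances:
Alpha→Bravo: 143.4 km
Bravo→Charlie: 491.9 km
Charlie→Delta: 600.5 km
Delta→Echo: 159.0 km
The shortest leg is Alpha–Bravo at 143.4 km.

Alpha–Bravo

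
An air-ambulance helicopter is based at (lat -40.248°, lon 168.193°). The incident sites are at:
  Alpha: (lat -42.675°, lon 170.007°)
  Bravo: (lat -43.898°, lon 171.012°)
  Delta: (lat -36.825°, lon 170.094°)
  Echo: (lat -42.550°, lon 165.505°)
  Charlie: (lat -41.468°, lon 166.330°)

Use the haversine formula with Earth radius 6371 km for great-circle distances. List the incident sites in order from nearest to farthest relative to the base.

Charlie, Alpha, Echo, Delta, Bravo

Computing each great-circle distance from (lat -40.248°, lon 168.193°):
Charlie (lat -41.468°, lon 166.330°): 207.2 km
Alpha (lat -42.675°, lon 170.007°): 309.3 km
Echo (lat -42.550°, lon 165.505°): 340.2 km
Delta (lat -36.825°, lon 170.094°): 415.0 km
Bravo (lat -43.898°, lon 171.012°): 467.8 km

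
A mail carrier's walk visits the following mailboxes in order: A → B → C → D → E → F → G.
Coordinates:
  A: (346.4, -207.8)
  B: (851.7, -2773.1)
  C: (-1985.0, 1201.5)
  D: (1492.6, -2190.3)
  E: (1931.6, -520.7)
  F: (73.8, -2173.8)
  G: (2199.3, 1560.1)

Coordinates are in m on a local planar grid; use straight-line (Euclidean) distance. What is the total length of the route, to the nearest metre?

20865 m

Leg distances:
A→B: 2614.6 m  (cumulative 2614.6 m)
B→C: 4883.1 m  (cumulative 7497.7 m)
C→D: 4857.8 m  (cumulative 12355.4 m)
D→E: 1726.4 m  (cumulative 14081.8 m)
E→F: 2486.8 m  (cumulative 16568.6 m)
F→G: 4296.5 m  (cumulative 20865.1 m)
Total route length ≈ 20865 m.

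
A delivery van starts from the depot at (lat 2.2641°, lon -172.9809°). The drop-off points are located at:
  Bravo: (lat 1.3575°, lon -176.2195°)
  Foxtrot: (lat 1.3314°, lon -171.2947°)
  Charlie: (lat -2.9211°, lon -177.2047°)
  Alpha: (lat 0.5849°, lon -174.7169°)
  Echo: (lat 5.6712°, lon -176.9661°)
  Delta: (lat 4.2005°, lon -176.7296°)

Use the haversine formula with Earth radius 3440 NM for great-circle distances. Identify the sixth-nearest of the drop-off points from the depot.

Distance to each, sorted:
Foxtrot: 115.6 NM
Alpha: 145.0 NM
Bravo: 201.8 NM
Delta: 253.0 NM
Echo: 314.3 NM
Charlie: 401.5 NM
The sixth-nearest is Charlie at 401.5 NM.

Charlie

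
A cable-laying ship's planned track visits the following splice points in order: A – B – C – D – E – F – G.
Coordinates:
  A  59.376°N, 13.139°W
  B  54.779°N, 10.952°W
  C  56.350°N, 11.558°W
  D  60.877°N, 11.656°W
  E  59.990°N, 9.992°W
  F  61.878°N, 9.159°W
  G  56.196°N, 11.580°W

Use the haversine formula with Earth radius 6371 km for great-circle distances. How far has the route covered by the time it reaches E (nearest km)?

1344 km

Leg distances:
A→B: 527.9 km  (cumulative 527.9 km)
B→C: 178.8 km  (cumulative 706.7 km)
C→D: 503.4 km  (cumulative 1210.1 km)
D→E: 134.4 km  (cumulative 1344.5 km)
Cumulative distance at E ≈ 1344 km.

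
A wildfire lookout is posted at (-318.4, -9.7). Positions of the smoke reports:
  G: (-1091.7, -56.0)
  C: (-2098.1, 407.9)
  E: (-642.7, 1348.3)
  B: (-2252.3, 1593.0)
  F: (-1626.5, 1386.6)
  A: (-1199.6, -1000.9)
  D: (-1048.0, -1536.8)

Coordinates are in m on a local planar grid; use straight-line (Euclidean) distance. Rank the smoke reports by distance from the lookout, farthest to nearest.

Distance from the lookout at (-318.4, -9.7) to each:
B (-2252.3, 1593.0): 2511.7 m
F (-1626.5, 1386.6): 1913.3 m
C (-2098.1, 407.9): 1828.0 m
D (-1048.0, -1536.8): 1692.4 m
E (-642.7, 1348.3): 1396.2 m
A (-1199.6, -1000.9): 1326.3 m
G (-1091.7, -56.0): 774.7 m

B, F, C, D, E, A, G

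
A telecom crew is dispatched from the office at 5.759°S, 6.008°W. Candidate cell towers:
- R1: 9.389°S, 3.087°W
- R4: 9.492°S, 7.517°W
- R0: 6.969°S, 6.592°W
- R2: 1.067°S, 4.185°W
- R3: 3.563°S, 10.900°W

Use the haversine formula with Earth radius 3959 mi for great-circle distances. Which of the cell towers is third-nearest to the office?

R1

Distances from the office (5.759°S, 6.008°W):
R0: 92.7 mi
R4: 277.9 mi
R1: 320.8 mi
R2: 347.7 mi
R3: 369.5 mi
The third-nearest is R1 at 320.8 mi.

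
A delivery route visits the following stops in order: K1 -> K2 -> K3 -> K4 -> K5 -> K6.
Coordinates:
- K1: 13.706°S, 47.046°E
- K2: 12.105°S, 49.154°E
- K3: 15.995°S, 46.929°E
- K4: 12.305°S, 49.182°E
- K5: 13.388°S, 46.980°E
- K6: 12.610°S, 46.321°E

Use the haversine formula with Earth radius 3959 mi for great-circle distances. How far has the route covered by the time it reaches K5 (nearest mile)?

950 mi

Leg distances:
K1→K2: 180.0 mi  (cumulative 180.0 mi)
K2→K3: 307.4 mi  (cumulative 487.4 mi)
K3→K4: 296.3 mi  (cumulative 783.7 mi)
K4→K5: 166.1 mi  (cumulative 949.8 mi)
Cumulative distance at K5 ≈ 950 mi.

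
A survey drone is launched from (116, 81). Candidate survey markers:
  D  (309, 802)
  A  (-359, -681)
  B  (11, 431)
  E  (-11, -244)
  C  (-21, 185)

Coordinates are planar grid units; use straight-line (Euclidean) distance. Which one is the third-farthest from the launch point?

Distances from the launch point ((116, 81)):
A: 897.9
D: 746.4
B: 365.4
E: 348.9
C: 172.0
The third-farthest is B at 365.4.

B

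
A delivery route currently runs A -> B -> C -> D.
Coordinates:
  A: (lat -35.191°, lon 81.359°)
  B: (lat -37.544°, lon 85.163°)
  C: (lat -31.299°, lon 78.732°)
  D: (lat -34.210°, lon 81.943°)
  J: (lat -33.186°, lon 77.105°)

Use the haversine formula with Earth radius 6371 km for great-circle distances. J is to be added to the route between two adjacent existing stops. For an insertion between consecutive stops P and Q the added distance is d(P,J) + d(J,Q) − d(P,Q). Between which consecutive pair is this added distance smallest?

between B and C

Added distance for inserting J between each consecutive pair:
A–B: 897.1 km
B–C: 225.3 km
C–D: 280.0 km
Smallest added distance is 225.3 km, inserting between B and C.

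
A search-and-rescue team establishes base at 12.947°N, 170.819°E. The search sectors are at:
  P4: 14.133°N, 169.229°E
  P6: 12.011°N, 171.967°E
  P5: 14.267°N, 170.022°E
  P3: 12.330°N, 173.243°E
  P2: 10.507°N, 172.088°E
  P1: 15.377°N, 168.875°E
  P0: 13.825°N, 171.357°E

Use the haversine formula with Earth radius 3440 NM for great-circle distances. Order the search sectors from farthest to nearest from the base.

Distance from the base at 12.947°N, 170.819°E to each:
P1 15.377°N, 168.875°E: 184.6 NM
P2 10.507°N, 172.088°E: 164.4 NM
P3 12.330°N, 173.243°E: 146.8 NM
P4 14.133°N, 169.229°E: 117.0 NM
P5 14.267°N, 170.022°E: 91.9 NM
P6 12.011°N, 171.967°E: 87.7 NM
P0 13.825°N, 171.357°E: 61.4 NM

P1, P2, P3, P4, P5, P6, P0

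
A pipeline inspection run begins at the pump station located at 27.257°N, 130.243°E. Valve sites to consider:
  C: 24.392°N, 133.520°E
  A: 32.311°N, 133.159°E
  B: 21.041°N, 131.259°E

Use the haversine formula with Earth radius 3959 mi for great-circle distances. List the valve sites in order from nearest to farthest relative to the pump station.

C, A, B

Computing each great-circle distance from 27.257°N, 130.243°E:
C 24.392°N, 133.520°E: 284.1 mi
A 32.311°N, 133.159°E: 390.5 mi
B 21.041°N, 131.259°E: 434.3 mi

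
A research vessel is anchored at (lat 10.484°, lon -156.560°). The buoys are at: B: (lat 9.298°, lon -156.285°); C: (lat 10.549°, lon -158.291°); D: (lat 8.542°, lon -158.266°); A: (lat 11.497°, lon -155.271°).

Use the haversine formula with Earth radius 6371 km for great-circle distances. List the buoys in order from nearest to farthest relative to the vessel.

Distances from the vessel:
B (lat 9.298°, lon -156.285°): 135.3 km
A (lat 11.497°, lon -155.271°): 180.2 km
C (lat 10.549°, lon -158.291°): 189.4 km
D (lat 8.542°, lon -158.266°): 285.7 km

B, A, C, D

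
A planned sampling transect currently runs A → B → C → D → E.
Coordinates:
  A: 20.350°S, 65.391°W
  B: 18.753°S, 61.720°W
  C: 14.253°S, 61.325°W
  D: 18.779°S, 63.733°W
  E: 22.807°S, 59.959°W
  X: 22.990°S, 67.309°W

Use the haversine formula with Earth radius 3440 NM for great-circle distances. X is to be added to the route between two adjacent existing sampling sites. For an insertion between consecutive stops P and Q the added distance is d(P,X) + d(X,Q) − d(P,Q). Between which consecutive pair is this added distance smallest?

between A and B

Added distance for inserting X between each consecutive pair:
A–B: 366.2 NM
B–C: 757.7 NM
C–D: 642.8 NM
D–E: 407.9 NM
Smallest added distance is 366.2 NM, inserting between A and B.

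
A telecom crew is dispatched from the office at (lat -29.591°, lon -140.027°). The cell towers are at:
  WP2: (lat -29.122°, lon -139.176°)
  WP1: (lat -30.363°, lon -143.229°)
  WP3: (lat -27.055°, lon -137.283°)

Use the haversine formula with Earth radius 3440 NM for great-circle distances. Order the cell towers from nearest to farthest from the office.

Distance from the office at (lat -29.591°, lon -140.027°) to each:
WP2 (lat -29.122°, lon -139.176°): 52.7 NM
WP1 (lat -30.363°, lon -143.229°): 172.9 NM
WP3 (lat -27.055°, lon -137.283°): 210.3 NM

WP2, WP1, WP3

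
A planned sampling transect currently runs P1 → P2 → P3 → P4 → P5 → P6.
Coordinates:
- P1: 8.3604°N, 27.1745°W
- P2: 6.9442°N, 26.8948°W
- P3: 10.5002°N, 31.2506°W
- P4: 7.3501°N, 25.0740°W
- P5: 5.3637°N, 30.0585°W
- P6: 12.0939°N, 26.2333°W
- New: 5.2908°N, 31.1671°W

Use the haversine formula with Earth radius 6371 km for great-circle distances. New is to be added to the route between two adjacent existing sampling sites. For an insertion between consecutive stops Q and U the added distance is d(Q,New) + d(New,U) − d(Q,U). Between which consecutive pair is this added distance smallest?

between P5 and P6

Added distance for inserting New between each consecutive pair:
P1–P2: 903.9 km
P2–P3: 465.3 km
P3–P4: 527.1 km
P4–P5: 240.8 km
P5–P6: 195.3 km
Smallest added distance is 195.3 km, inserting between P5 and P6.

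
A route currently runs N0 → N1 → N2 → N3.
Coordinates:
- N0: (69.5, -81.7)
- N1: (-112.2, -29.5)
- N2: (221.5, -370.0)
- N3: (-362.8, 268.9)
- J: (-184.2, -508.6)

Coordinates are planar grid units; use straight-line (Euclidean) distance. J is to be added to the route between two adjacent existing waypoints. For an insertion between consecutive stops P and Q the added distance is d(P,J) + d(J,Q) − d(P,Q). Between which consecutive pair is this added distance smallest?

between N2 and N3

Added distance for inserting J between each consecutive pair:
N0–N1: 792.0
N1–N2: 436.4
N2–N3: 360.7
Smallest added distance is 360.7, inserting between N2 and N3.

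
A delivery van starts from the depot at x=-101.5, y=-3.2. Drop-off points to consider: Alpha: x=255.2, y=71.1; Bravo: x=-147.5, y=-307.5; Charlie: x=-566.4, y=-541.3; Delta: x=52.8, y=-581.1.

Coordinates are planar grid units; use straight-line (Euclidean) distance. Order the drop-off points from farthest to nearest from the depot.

Charlie, Delta, Alpha, Bravo

Computing each straight-line distance from x=-101.5, y=-3.2:
Charlie x=-566.4, y=-541.3: 711.1
Delta x=52.8, y=-581.1: 598.1
Alpha x=255.2, y=71.1: 364.4
Bravo x=-147.5, y=-307.5: 307.8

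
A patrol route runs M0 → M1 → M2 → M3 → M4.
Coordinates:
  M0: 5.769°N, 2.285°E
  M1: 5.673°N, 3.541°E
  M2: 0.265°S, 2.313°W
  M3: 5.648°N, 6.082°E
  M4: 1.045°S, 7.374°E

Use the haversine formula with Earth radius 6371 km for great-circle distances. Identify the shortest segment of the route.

Leg distances:
M0→M1: 139.4 km
M1→M2: 926.5 km
M2→M3: 1140.6 km
M3→M4: 757.9 km
The shortest leg is M0–M1 at 139.4 km.

M0–M1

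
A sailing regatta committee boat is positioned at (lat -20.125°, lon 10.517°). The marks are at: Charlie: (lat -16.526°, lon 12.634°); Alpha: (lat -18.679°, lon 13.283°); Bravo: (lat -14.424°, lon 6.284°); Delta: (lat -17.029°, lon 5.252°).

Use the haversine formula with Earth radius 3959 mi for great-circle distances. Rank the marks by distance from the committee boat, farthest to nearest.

Distances from the committee boat:
Bravo (lat -14.424°, lon 6.284°): 482.8 mi
Delta (lat -17.029°, lon 5.252°): 405.8 mi
Charlie (lat -16.526°, lon 12.634°): 284.8 mi
Alpha (lat -18.679°, lon 13.283°): 206.1 mi

Bravo, Delta, Charlie, Alpha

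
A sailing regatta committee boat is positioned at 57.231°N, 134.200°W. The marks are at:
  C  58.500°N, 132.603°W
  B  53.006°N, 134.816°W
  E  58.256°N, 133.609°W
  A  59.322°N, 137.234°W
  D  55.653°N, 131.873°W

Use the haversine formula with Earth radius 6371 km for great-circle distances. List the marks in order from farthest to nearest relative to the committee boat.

Computing each great-circle distance from 57.231°N, 134.200°W:
B 53.006°N, 134.816°W: 471.4 km
A 59.322°N, 137.234°W: 292.4 km
D 55.653°N, 131.873°W: 226.4 km
C 58.500°N, 132.603°W: 169.8 km
E 58.256°N, 133.609°W: 119.2 km

B, A, D, C, E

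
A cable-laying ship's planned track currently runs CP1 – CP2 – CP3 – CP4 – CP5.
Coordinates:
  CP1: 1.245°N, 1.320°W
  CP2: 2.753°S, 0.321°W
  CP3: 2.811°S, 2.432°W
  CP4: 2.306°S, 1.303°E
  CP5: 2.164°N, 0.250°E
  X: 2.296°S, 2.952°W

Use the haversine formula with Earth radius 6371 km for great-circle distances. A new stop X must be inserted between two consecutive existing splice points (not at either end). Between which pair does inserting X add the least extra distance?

Added distance for inserting X between each consecutive pair:
CP1–CP2: 272.0 km
CP2–CP3: 143.4 km
CP3–CP4: 135.4 km
CP4–CP5: 572.6 km
Smallest added distance is 135.4 km, inserting between CP3 and CP4.

between CP3 and CP4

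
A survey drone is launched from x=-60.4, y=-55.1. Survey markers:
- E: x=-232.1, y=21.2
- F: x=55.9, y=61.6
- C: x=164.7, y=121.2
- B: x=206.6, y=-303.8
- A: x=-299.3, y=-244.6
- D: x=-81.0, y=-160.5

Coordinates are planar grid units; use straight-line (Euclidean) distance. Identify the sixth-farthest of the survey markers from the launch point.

D

Distances from the launch point (x=-60.4, y=-55.1):
B: 364.9
A: 304.9
C: 285.9
E: 187.9
F: 164.8
D: 107.4
The sixth-farthest is D at 107.4.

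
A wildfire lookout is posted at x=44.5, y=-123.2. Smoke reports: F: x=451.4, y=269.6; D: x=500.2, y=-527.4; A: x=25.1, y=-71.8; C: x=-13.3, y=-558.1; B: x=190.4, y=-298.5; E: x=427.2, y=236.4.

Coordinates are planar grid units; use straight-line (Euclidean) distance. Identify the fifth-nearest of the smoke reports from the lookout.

F

Distance to each, sorted:
A: 54.9
B: 228.1
C: 438.7
E: 525.1
F: 565.6
D: 609.1
The fifth-nearest is F at 565.6.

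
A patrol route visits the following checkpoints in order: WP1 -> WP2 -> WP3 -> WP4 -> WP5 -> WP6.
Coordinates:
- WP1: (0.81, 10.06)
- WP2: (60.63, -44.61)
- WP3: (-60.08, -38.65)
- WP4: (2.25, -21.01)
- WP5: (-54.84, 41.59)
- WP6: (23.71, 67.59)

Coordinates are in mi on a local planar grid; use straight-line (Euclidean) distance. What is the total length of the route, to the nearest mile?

Leg distances:
WP1→WP2: 81.0 mi  (cumulative 81.0 mi)
WP2→WP3: 120.9 mi  (cumulative 201.9 mi)
WP3→WP4: 64.8 mi  (cumulative 266.7 mi)
WP4→WP5: 84.7 mi  (cumulative 351.4 mi)
WP5→WP6: 82.7 mi  (cumulative 434.1 mi)
Total route length ≈ 434 mi.

434 mi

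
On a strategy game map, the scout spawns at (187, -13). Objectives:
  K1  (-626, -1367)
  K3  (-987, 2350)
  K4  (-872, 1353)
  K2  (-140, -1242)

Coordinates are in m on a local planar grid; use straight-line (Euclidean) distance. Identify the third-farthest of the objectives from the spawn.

Distance to each, sorted:
K3: 2638.6 m
K4: 1728.4 m
K1: 1579.3 m
K2: 1271.8 m
The third-farthest is K1 at 1579.3 m.

K1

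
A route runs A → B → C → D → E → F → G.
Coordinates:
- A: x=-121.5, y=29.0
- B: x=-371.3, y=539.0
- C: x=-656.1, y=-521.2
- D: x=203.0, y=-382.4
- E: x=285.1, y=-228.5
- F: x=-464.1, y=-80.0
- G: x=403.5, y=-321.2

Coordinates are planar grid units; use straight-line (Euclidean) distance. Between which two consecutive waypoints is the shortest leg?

Leg distances:
A→B: 567.9
B→C: 1097.8
C→D: 870.2
D→E: 174.4
E→F: 763.8
F→G: 900.5
The shortest leg is D–E at 174.4.

D–E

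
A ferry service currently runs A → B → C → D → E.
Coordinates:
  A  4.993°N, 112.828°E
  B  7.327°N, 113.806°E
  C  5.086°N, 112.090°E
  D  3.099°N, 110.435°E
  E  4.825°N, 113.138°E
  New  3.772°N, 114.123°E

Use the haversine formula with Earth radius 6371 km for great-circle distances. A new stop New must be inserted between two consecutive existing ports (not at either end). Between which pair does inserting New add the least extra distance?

Added distance for inserting New between each consecutive pair:
A–B: 313.3 km
B–C: 352.3 km
C–D: 397.5 km
D–E: 220.3 km
Smallest added distance is 220.3 km, inserting between D and E.

between D and E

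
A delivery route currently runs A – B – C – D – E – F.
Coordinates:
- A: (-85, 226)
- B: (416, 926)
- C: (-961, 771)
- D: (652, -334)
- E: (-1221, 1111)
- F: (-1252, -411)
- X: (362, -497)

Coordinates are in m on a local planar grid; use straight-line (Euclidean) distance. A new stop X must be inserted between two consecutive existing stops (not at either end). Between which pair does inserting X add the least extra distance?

between C and D

Added distance for inserting X between each consecutive pair:
A–B: 1413.2 m
B–C: 1870.9 m
C–D: 210.0 m
D–E: 223.5 m
E–F: 2350.4 m
Smallest added distance is 210.0 m, inserting between C and D.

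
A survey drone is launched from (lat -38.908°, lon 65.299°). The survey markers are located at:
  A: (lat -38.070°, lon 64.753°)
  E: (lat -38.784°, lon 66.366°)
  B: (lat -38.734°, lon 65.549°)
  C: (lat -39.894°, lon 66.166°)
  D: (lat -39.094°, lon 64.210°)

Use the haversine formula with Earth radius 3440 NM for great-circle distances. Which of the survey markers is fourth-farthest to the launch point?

E

Distance to each, sorted:
C: 71.6 NM
A: 56.5 NM
D: 52.0 NM
E: 50.4 NM
B: 15.7 NM
The fourth-farthest is E at 50.4 NM.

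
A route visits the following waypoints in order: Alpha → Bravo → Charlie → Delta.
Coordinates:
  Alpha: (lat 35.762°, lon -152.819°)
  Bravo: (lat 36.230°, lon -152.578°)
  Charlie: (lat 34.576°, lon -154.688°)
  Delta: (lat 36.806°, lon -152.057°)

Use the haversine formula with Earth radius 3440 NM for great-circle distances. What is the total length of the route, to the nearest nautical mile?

359 NM

Leg distances:
Alpha→Bravo: 30.4 NM  (cumulative 30.4 NM)
Bravo→Charlie: 143.3 NM  (cumulative 173.7 NM)
Charlie→Delta: 185.4 NM  (cumulative 359.1 NM)
Total route length ≈ 359 NM.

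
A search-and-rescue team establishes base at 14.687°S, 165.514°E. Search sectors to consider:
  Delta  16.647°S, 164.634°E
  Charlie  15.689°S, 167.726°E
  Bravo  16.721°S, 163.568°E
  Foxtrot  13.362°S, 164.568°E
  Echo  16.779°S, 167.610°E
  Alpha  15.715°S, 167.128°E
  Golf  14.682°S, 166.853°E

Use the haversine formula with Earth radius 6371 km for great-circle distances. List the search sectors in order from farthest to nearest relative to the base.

Computing each great-circle distance from 14.687°S, 165.514°E:
Echo 16.779°S, 167.610°E: 323.2 km
Bravo 16.721°S, 163.568°E: 307.5 km
Charlie 15.689°S, 167.726°E: 262.2 km
Delta 16.647°S, 164.634°E: 237.4 km
Alpha 15.715°S, 167.128°E: 207.5 km
Foxtrot 13.362°S, 164.568°E: 179.2 km
Golf 14.682°S, 166.853°E: 144.0 km

Echo, Bravo, Charlie, Delta, Alpha, Foxtrot, Golf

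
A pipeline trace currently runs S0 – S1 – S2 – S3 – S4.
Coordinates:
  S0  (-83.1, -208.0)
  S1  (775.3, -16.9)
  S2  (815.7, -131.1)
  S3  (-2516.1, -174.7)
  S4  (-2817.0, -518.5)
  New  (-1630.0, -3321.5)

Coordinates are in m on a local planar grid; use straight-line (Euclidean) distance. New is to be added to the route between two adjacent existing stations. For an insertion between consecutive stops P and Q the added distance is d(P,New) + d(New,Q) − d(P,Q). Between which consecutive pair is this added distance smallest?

Added distance for inserting New between each consecutive pair:
S0–S1: 6684.5 m
S1–S2: 7986.1 m
S2–S3: 3957.1 m
S3–S4: 5856.3 m
Smallest added distance is 3957.1 m, inserting between S2 and S3.

between S2 and S3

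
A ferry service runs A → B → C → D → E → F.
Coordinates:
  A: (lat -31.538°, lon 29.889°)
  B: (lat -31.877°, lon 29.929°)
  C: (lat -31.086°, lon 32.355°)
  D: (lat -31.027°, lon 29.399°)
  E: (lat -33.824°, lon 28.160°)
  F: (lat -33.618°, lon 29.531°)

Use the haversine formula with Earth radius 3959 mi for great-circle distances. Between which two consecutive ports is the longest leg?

Leg distances:
A→B: 23.5 mi
B→C: 153.0 mi
C→D: 175.0 mi
D→E: 206.3 mi
E→F: 80.1 mi
The longest leg is D–E at 206.3 mi.

D–E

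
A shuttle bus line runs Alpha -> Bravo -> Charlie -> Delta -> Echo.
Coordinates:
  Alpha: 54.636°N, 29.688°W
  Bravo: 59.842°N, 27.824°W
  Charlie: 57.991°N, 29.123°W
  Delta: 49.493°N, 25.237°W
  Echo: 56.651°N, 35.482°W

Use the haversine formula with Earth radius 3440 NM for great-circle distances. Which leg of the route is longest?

Delta–Echo

Leg distances:
Alpha→Bravo: 318.3 NM
Bravo→Charlie: 118.2 NM
Charlie→Delta: 528.3 NM
Delta→Echo: 565.6 NM
The longest leg is Delta–Echo at 565.6 NM.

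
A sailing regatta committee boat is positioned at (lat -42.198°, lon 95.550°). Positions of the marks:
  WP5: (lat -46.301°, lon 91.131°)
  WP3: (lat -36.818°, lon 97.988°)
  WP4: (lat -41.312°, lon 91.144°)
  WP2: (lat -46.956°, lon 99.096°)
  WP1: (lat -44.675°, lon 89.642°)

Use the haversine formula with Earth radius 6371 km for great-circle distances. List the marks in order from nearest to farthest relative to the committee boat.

Distance from the committee boat at (lat -42.198°, lon 95.550°) to each:
WP4 (lat -41.312°, lon 91.144°): 378.5 km
WP1 (lat -44.675°, lon 89.642°): 550.6 km
WP5 (lat -46.301°, lon 91.131°): 576.0 km
WP2 (lat -46.956°, lon 99.096°): 598.8 km
WP3 (lat -36.818°, lon 97.988°): 633.7 km

WP4, WP1, WP5, WP2, WP3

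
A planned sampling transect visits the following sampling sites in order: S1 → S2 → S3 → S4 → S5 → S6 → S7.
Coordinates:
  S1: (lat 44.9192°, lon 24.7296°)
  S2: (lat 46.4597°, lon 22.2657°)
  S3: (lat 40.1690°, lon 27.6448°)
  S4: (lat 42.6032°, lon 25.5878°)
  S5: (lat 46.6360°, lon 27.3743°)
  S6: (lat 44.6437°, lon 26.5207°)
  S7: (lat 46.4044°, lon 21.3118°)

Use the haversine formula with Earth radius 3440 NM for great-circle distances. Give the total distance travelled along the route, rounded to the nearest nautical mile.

1378 NM

Leg distances:
S1→S2: 138.7 NM  (cumulative 138.7 NM)
S2→S3: 444.6 NM  (cumulative 583.2 NM)
S3→S4: 173.0 NM  (cumulative 756.3 NM)
S4→S5: 253.9 NM  (cumulative 1010.1 NM)
S5→S6: 124.9 NM  (cumulative 1135.0 NM)
S6→S7: 243.2 NM  (cumulative 1378.2 NM)
Total route length ≈ 1378 NM.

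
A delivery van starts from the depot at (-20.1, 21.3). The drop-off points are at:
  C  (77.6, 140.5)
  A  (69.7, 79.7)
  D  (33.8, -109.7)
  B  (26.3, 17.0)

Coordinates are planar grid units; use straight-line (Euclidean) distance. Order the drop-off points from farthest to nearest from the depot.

Distances from the depot:
C (77.6, 140.5): 154.1
D (33.8, -109.7): 141.7
A (69.7, 79.7): 107.1
B (26.3, 17.0): 46.6

C, D, A, B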